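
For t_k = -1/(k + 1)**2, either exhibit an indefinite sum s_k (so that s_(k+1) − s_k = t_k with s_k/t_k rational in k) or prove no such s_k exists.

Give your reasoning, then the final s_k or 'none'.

none — t_k is not Gosper-summable

t_(k+1)/t_k = (k + 1)**2/(k + 2)**2.
So A=k**2 + 2*k + 1 and B=k**2 + 4*k + 4, with C=1.
f must satisfy (k**2 + 2*k + 1)·f(k+1) − (k**2 + 2*k + 1)·f(k) = 1.
Bound: deg f ≤ 0.
Generic f = c0 gives residual -1; -1 = 0 cannot hold, so t_k is not Gosper-summable.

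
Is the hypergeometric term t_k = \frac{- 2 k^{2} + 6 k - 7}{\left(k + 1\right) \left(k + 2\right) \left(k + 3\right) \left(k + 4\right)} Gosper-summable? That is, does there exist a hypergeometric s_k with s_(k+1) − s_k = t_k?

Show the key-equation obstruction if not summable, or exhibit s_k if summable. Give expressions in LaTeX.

Compute t_(k+1)/t_k: get (2*k**3 + k + 3)/(2*k**3 + 4*k**2 - 23*k + 35).
Gosper form: A/B · C(k+1)/C(k) with A=k + 1, B=k + 5, C=k**2 - 3*k + 7/2.
Key eq: (k + 1)·f(k+1) = (k + 4)·f(k) + (k**2 - 3*k + 7/2).
d = 3 from the (1,1,2) case.
Solve for f: f(k) = k*(k**2 + 2*k + 11)/4 (degree 3 ≤ 3).
R(k) = B(k−1)·f(k)/C(k) = k*(k + 4)*(k**2 + 2*k + 11)/(2*(2*k**2 - 6*k + 7)); s_k = R·t_k = k*(-k**2 - 2*k - 11)/(2*(k + 1)*(k + 2)*(k + 3)).
Verify: (-2*k**2 + 6*k - 7)/(k**4 + 10*k**3 + 35*k**2 + 50*k + 24) matches t_k.

Yes. s_k = \frac{k \left(- k^{2} - 2 k - 11\right)}{2 \left(k + 1\right) \left(k + 2\right) \left(k + 3\right)}.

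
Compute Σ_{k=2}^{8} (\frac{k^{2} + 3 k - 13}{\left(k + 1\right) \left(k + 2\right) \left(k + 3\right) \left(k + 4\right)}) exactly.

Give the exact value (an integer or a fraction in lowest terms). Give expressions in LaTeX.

r(k) = (k + 1)*(3*k + (k + 1)**2 - 10)/((k + 5)*(k**2 + 3*k - 13)) after simplifying.
Normal form (A,B,C) = (k + 1, k + 5, k**2 + 3*k - 13).
Set up (k + 1)·f(k+1) − (k + 4)·f(k) − (k**2 + 3*k - 13) = 0.
Degrees (1,1,2) ⇒ d ≤ 3.
Coefficient equations give f(k) = -k*(k**2 + 8*k + 17)/2.
So s_k = (B(k−1)f/C)·t_k = (-k*(k + 4)*(k**2 + 8*k + 17)/(2*(k**2 + 3*k - 13)))·t_k = k*(-k**2 - 8*k - 17)/(2*(k + 1)*(k + 2)*(k + 3)).
Verify: (k**2 + 3*k - 13)/(k**4 + 10*k**3 + 35*k**2 + 50*k + 24) matches t_k.
Telescoping: Σ = s_(9) − s_(2) = -51/88 − (-37/60) = 49/1320.

Σ = 49/1320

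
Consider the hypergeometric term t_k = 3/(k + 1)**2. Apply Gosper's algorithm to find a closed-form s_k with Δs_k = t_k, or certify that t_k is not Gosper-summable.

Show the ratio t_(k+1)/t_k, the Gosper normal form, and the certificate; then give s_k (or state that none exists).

The ratio is (k + 1)**2/(k + 2)**2.
Gosper form: A/B · C(k+1)/C(k) with A=k**2 + 2*k + 1, B=k**2 + 4*k + 4, C=1.
Solve (k**2 + 2*k + 1)·f(k+1) − (k**2 + 2*k + 1)·f(k) = 1.
d = 0 from the (2,2,0) case.
Put f(k) = c0: A·f(k+1) − B(k−1)·f(k) − C = -1; need -1 = 0 — inconsistent ⇒ no f, not summable.

not Gosper-summable; s_k does not exist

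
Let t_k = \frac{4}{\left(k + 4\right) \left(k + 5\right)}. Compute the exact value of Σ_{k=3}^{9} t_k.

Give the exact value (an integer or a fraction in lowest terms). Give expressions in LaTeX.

Σ = 2/7

Compute t_(k+1)/t_k: get (k + 4)/(k + 6).
Gosper form: A/B · C(k+1)/C(k) with A=k + 4, B=k + 6, C=1.
Key eq: (k + 4)·f(k+1) = (k + 5)·f(k) + (1).
Bound: deg f ≤ 1.
A polynomial solution: f(k) = k/4.
Certificate R = B(k−1)f/C = k*(k + 5)/4 gives s_k = k/(k + 4).
Check: Δs_k = 4/(k**2 + 9*k + 20). ✓
Telescoping: Σ = s_(10) − s_(3) = 5/7 − (3/7) = 2/7.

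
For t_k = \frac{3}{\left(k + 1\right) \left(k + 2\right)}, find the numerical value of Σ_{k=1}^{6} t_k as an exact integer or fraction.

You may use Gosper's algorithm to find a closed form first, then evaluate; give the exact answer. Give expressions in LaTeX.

Ratio r(k) = (k + 1)/(k + 3).
So A=k + 1 and B=k + 3, with C=1.
Key eq: (k + 1)·f(k+1) = (k + 2)·f(k) + (1).
d = 1 from the (1,1,0) case.
Solving with deg f ≤ 1: f(k) = k.
R(k) = B(k−1)·f(k)/C(k) = k*(k + 2); s_k = R·t_k = 3*k/(k + 1).
s_(k+1) − s_k = 3/(k**2 + 3*k + 2) = t_k.
Evaluate s at k=7 and k=1: 21/8 and 3/2; difference 9/8.

Σ = 9/8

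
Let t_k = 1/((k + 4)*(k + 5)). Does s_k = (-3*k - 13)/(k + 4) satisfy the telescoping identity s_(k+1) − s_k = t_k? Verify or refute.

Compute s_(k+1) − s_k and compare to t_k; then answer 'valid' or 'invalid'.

s_(k+1) = (-3*k - 16)/(k + 5)
s_(k+1) − s_k = 1/(k**2 + 9*k + 20)
(s_(k+1) − s_k) − t_k = 0

Valid: the claim telescopes to t_k.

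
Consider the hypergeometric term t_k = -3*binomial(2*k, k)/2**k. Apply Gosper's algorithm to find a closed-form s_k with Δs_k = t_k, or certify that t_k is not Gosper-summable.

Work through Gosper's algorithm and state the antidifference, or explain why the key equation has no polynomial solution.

Step 1: r(k) = (2*k + 1)/(k + 1).
Normal form (A,B,C) = (2*k + 1, k + 1, 1).
f must satisfy (2*k + 1)·f(k+1) − (k)·f(k) = 1.
d = -1 from the (1,1,0) case.
Negative degree bound (-1): no f exists, t_k not Gosper-summable.

none — t_k is not Gosper-summable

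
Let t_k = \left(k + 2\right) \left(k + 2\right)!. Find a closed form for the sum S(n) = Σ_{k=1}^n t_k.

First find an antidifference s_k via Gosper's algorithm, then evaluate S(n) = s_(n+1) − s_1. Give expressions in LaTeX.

S(n) = \left(n + 3\right)! - 6

Compute t_(k+1)/t_k: get (k + 3)**2/(k + 2).
So A=k + 3 and B=1, with C=k + 2.
f must satisfy (k + 3)·f(k+1) − (1)·f(k) = k + 2.
deg f ≤ 0 (via 1,0,1).
A polynomial solution: f(k) = 1.
Certificate R = B(k−1)f/C = 1/(k + 2) gives s_k = factorial(k + 2).
Δs = (k + 2)*factorial(k + 2), as required.
Σ_(k=1)^n t_k = s_(n+1) − s_(1) = (factorial(n + 3)) − (6), i.e. factorial(n + 3) - 6.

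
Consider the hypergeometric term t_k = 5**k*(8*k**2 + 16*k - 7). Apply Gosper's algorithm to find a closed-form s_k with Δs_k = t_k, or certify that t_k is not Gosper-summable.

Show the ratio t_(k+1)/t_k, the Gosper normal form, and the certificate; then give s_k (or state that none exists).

r(k) = 5*(8*k**2 + 32*k + 17)/(8*k**2 + 16*k - 7) after simplifying.
Take A(k)=5, B(k)=1, C(k)=k**2 + 2*k - 7/8.
Need (5)·f(k+1) − (1)·f(k) = k**2 + 2*k - 7/8.
deg f ≤ 2 (via 0,0,2).
Match coefficients ⇒ f(k) = (k + 1)*(2*k - 3)/8.
R(k) = B(k−1)·f(k)/C(k) = (k + 1)*(2*k - 3)/(8*k**2 + 16*k - 7); s_k = R·t_k = 5**k*(2*k**2 - k - 3).
Δs = 5**k*(8*k**2 + 16*k - 7), as required.

s_k = 5**k*(2*k**2 - k - 3)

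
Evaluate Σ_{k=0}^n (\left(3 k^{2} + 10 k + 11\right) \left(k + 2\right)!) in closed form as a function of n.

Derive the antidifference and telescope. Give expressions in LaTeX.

Compute t_(k+1)/t_k: get (k + 3)*(10*k + 3*(k + 1)**2 + 21)/(3*k**2 + 10*k + 11).
Factor: A=k + 3; B=1; C=k**2 + 10*k/3 + 11/3.
Solve (k + 3)·f(k+1) − (1)·f(k) = k**2 + 10*k/3 + 11/3.
Degrees (1,0,2) ⇒ d ≤ 1.
Match coefficients ⇒ f(k) = (3*k + 1)/3.
Certificate R = B(k−1)f/C = (3*k + 1)/(3*k**2 + 10*k + 11) gives s_k = (3*k + 1)*factorial(k + 2).
Δs = (3*k**2 + 10*k + 11)*factorial(k + 2), as required.
Evaluate: s_(n+1) = (3*n + 4)*factorial(n + 3); subtract s_(0) = 2 ⇒ S(n) = 3*n*factorial(n + 3) + 4*factorial(n + 3) - 2.

S(n) = 3 n \left(n + 3\right)! + 4 \left(n + 3\right)! - 2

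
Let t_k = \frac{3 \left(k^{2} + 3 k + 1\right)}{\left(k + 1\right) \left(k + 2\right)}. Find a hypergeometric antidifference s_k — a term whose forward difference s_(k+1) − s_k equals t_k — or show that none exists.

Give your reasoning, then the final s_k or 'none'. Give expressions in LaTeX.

s_k = \frac{3 k^{2}}{k + 1}

The ratio is (k + 1)*(3*k + (k + 1)**2 + 4)/((k + 3)*(k**2 + 3*k + 1)).
A = k + 1, B = k + 3, C = k**2 + 3*k + 1.
f must satisfy (k + 1)·f(k+1) − (k + 2)·f(k) = k**2 + 3*k + 1.
deg f ≤ 2 (via 1,1,2).
A polynomial solution: f(k) = k**2.
So s_k = (B(k−1)f/C)·t_k = (k**2*(k + 2)/(k**2 + 3*k + 1))·t_k = 3*k**2/(k + 1).
Verify: 3*(k**2 + 3*k + 1)/(k**2 + 3*k + 2) matches t_k.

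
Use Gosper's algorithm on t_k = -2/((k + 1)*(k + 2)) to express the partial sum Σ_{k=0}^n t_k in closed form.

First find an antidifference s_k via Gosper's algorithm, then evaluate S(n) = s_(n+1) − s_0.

Compute t_(k+1)/t_k: get (k + 1)/(k + 3).
So A=k + 1 and B=k + 3, with C=1.
Set up (k + 1)·f(k+1) − (k + 2)·f(k) − (1) = 0.
From deg A=1, deg B=1, deg C=0: d=1.
Coefficient equations give f(k) = k.
Get s_k = R·t_k = -2*k/(k + 1) with R(k) = B(k−1)f(k)/C(k) = k*(k + 2).
Verify: -2/(k**2 + 3*k + 2) matches t_k.
Σ_(k=0)^n t_k = s_(n+1) − s_(0) = (2*(-n - 1)/(n + 2)) − (0), i.e. 2*(-n - 1)/(n + 2).

S(n) = 2*(-n - 1)/(n + 2)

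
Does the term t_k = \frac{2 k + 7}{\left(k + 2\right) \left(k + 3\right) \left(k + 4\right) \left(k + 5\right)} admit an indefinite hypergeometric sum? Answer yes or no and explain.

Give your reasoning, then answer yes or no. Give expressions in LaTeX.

Step 1: r(k) = (k + 2)*(2*k + 9)/((k + 6)*(2*k + 7)).
Take A(k)=k + 2, B(k)=k + 6, C(k)=k + 7/2.
Set up (k + 2)·f(k+1) − (k + 5)·f(k) − (k + 7/2) = 0.
Degrees (1,1,1) ⇒ d ≤ 3.
Solve for f: f(k) = k*(k + 3)*(k + 6)/16 (degree 3 ≤ 3).
Certificate R = B(k−1)f/C = k*(k + 3)*(k + 5)*(k + 6)/(8*(2*k + 7)) gives s_k = k*(k + 6)/(8*(k**2 + 6*k + 8)).
Check: Δs_k = (2*k + 7)/(k**4 + 14*k**3 + 71*k**2 + 154*k + 120). ✓

Yes. s_k = \frac{k \left(k + 6\right)}{8 \left(k^{2} + 6 k + 8\right)}.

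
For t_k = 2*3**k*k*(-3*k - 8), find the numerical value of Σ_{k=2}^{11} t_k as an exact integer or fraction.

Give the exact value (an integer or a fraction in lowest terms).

Σ = -221610834

Ratio r(k) = 3*(k + 1)*(3*k + 11)/(k*(3*k + 8)).
Factor: A=3; B=1; C=k**2 + 8*k/3.
Need (3)·f(k+1) − (1)·f(k) = k**2 + 8*k/3.
d = 2 from the (0,0,2) case.
Match coefficients ⇒ f(k) = (3*k**2 - k - 3)/6.
Certificate R = B(k−1)f/C = (3*k**2 - k - 3)/(2*k*(3*k + 8)) gives s_k = 3**k*(-3*k**2 + k + 3).
Check: Δs_k = 2*3**k*k*(-3*k - 8). ✓
Σ_(k=2)^(11) t_k = s_(12) − s_(2) = -221610897 − (-63) = -221610834.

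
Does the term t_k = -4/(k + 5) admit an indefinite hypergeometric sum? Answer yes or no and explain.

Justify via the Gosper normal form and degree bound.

Compute t_(k+1)/t_k: get (k + 5)/(k + 6).
A = k + 5, B = k + 6, C = 1.
f must satisfy (k + 5)·f(k+1) − (k + 5)·f(k) = 1.
Bound: deg f ≤ 0.
Put f(k) = c0: A·f(k+1) − B(k−1)·f(k) − C = -1; need -1 = 0 — inconsistent ⇒ no f, not summable.

No — key equation has no polynomial f.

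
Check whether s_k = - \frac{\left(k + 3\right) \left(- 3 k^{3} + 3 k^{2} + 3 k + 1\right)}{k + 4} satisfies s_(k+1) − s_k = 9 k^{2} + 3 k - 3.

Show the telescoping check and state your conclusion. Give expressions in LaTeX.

Invalid: residual \frac{- 6 k^{3} - 42 k^{2} - 12 k + 11}{k^{2} + 9 k + 20} ≠ 0.

s_(k+1) = (3*k**4 + 18*k**3 + 24*k**2 - 4*k - 16)/(k + 5)
s_(k+1) − s_k = (9*k**4 + 78*k**3 + 162*k**2 + 21*k - 49)/(k**2 + 9*k + 20)
(s_(k+1) − s_k) − t_k = (-6*k**3 - 42*k**2 - 12*k + 11)/(k**2 + 9*k + 20)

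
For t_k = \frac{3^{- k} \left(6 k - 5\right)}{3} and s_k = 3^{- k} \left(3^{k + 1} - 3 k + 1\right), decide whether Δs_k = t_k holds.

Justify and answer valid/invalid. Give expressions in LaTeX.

s_(k+1) = 3 - k/3**k - 2/(3*3**k)
s_(k+1) − s_k = (6*k - 5)/(3*3**k)
(s_(k+1) − s_k) − t_k = 0

valid (s_(k+1) − s_k reduces to t_k)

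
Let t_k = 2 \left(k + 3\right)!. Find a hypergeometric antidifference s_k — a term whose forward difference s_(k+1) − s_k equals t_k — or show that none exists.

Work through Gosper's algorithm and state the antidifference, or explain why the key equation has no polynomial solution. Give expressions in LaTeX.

not Gosper-summable; s_k does not exist

Compute t_(k+1)/t_k: get k + 4.
Take A(k)=k + 4, B(k)=1, C(k)=1.
Set up (k + 4)·f(k+1) − (1)·f(k) − (1) = 0.
deg f ≤ -1 (via 1,0,0).
Negative degree bound (-1): no f exists, t_k not Gosper-summable.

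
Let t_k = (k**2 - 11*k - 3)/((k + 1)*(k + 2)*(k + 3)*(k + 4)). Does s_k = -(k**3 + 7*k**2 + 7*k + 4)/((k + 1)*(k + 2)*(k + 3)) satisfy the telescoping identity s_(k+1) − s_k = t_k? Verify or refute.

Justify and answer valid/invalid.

Valid: the claim telescopes to t_k.

s_(k+1) = (-7*k - (k + 1)**3 - 7*(k + 1)**2 - 11)/((k + 2)*(k + 3)*(k + 4))
s_(k+1) − s_k = (k**2 - 11*k - 3)/(k**4 + 10*k**3 + 35*k**2 + 50*k + 24)
(s_(k+1) − s_k) − t_k = 0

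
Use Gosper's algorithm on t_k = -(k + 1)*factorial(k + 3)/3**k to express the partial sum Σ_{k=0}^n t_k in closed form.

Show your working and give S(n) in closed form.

S(n) = 18 - factorial(n + 4)/3**n

t_(k+1)/t_k = (k + 2)*(k + 4)/(3*(k + 1)).
Gosper form: A/B · C(k+1)/C(k) with A=k/3 + 4/3, B=1, C=k + 1.
f must satisfy (k/3 + 4/3)·f(k+1) − (1)·f(k) = k + 1.
Bound: deg f ≤ 0.
Solving with deg f ≤ 0: f(k) = 3.
R(k) = B(k−1)·f(k)/C(k) = 3/(k + 1); s_k = R·t_k = -3**(1 - k)*factorial(k + 3).
Verify: -(k + 1)*factorial(k + 3)/3**k matches t_k.
Telescope: S(n) = s_(n+1) − s_(0) = -factorial(n + 4)/3**n − (-18) = 18 - factorial(n + 4)/3**n.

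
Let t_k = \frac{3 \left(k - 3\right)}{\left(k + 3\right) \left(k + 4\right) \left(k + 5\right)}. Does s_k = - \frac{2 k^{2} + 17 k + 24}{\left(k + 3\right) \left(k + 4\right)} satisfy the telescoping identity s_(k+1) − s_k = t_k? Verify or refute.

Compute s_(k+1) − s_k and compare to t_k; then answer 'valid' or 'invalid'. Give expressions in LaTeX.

s_(k+1) = (-17*k - 2*(k + 1)**2 - 41)/((k + 4)*(k + 5))
s_(k+1) − s_k = 3*(k - 3)/(k**3 + 12*k**2 + 47*k + 60)
(s_(k+1) − s_k) − t_k = 0

Valid — Δs_k = t_k.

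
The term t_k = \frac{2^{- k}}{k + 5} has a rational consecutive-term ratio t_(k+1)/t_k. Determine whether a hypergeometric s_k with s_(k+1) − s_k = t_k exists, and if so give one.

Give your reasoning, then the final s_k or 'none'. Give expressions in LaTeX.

none (Gosper's algorithm certifies no s_k)

r(k) = (k + 5)/(2*(k + 6)) after simplifying.
Take A(k)=k/2 + 5/2, B(k)=k + 6, C(k)=1.
Solve (k/2 + 5/2)·f(k+1) − (k + 5)·f(k) = 1.
deg f ≤ -1 (via 1,1,0).
Bound -1 < 0, so the key equation has no polynomial solution.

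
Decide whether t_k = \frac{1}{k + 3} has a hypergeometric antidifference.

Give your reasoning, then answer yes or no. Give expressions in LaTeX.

No; the coefficient equations for f are inconsistent.

t_(k+1)/t_k = (k + 3)/(k + 4).
Factor: A=k + 3; B=k + 4; C=1.
Set up (k + 3)·f(k+1) − (k + 3)·f(k) − (1) = 0.
deg f ≤ 0 (via 1,1,0).
Put f(k) = c0: A·f(k+1) − B(k−1)·f(k) − C = -1; need -1 = 0 — inconsistent ⇒ no f, not summable.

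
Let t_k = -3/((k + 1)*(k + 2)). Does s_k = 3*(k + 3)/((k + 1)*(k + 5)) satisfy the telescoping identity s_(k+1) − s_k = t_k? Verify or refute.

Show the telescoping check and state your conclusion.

Invalid: residual 6*(2*k + 7)/(k**4 + 14*k**3 + 65*k**2 + 112*k + 60) ≠ 0.

s_(k+1) = 3*(k + 4)/((k + 2)*(k + 6))
s_(k+1) − s_k = 3*(-k**2 - 7*k - 16)/(k**4 + 14*k**3 + 65*k**2 + 112*k + 60)
(s_(k+1) − s_k) − t_k = 6*(2*k + 7)/(k**4 + 14*k**3 + 65*k**2 + 112*k + 60)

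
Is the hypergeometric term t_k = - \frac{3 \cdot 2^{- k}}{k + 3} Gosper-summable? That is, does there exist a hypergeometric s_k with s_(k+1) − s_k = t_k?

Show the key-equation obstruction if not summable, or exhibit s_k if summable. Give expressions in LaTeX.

r(k) = (k + 3)/(2*(k + 4)) after simplifying.
Factor: A=k/2 + 3/2; B=k + 4; C=1.
Need (k/2 + 3/2)·f(k+1) − (k + 3)·f(k) = 1.
From deg A=1, deg B=1, deg C=0: d=-1.
Bound -1 < 0, so the key equation has no polynomial solution.

No — key equation has no polynomial f.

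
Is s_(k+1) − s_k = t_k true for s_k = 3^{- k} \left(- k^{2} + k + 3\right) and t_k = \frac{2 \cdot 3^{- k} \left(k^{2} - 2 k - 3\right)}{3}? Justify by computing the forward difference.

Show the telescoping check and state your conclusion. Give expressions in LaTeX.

valid (s_(k+1) − s_k reduces to t_k)

s_(k+1) = (-k**2 - k + 3)/(3*3**k)
s_(k+1) − s_k = 2*(k**2 - 2*k - 3)/(3*3**k)
(s_(k+1) − s_k) − t_k = 0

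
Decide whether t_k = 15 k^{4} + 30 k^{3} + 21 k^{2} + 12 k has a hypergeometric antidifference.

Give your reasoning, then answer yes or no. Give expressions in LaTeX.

r(k) = (5*k**4 + 30*k**3 + 67*k**2 + 68*k + 26)/(k*(5*k**3 + 10*k**2 + 7*k + 4)) after simplifying.
Gosper form: A/B · C(k+1)/C(k) with A=1, B=1, C=k**4 + 2*k**3 + 7*k**2/5 + 4*k/5.
Need (1)·f(k+1) − (1)·f(k) = k**4 + 2*k**3 + 7*k**2/5 + 4*k/5.
d = 5 from the (0,0,4) case.
Solve for f: f(k) = k*(k - 1)*(k**3 + k**2 + 1)/5 (degree 5 ≤ 5).
Then R = B(k−1)f/C = (k - 1)*(k**3 + k**2 + 1)/(5*k**3 + 10*k**2 + 7*k + 4), so s_k = R(k)·t_k = 3*k*(k**4 - k**2 + k - 1).
s_(k+1) − s_k = 3*k*(5*k**3 + 10*k**2 + 7*k + 4) = t_k.

Yes. s_k = 3 k \left(k^{4} - k^{2} + k - 1\right).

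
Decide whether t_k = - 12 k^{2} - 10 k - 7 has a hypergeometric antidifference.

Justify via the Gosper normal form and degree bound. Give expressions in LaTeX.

r(k) = (12*k**2 + 34*k + 29)/(12*k**2 + 10*k + 7) after simplifying.
Gosper form: A/B · C(k+1)/C(k) with A=1, B=1, C=k**2 + 5*k/6 + 7/12.
Set up (1)·f(k+1) − (1)·f(k) − (k**2 + 5*k/6 + 7/12) = 0.
Bound: deg f ≤ 3.
A polynomial solution: f(k) = k*(4*k**2 - k + 4)/12.
Certificate R = B(k−1)f/C = k*(4*k**2 - k + 4)/(12*k**2 + 10*k + 7) gives s_k = k*(-4*k**2 + k - 4).
Check: Δs_k = -12*k**2 - 10*k - 7. ✓

Yes. s_k = k \left(- 4 k^{2} + k - 4\right).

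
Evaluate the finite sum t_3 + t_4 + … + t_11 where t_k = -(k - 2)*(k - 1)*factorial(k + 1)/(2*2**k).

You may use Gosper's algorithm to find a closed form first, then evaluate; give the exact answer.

t_(k+1)/t_k = k*(k + 2)/(2*(k - 2)).
So A=k/2 + 1 and B=1, with C=k**2 - 3*k + 2.
Set up (k/2 + 1)·f(k+1) − (1)·f(k) − (k**2 - 3*k + 2) = 0.
Degrees (1,0,2) ⇒ d ≤ 1.
Match coefficients ⇒ f(k) = 2*(k - 4).
Get s_k = R·t_k = -(k - 4)*factorial(k + 1)/2**k with R(k) = B(k−1)f(k)/C(k) = 2*(k - 4)/((k - 2)*(k - 1)).
Check: Δs_k = -(k - 2)*(k - 1)*factorial(k + 1)/(2*2**k). ✓
Evaluate s at k=12 and k=3: -12162150 and 3; difference -12162153.

Σ = -12162153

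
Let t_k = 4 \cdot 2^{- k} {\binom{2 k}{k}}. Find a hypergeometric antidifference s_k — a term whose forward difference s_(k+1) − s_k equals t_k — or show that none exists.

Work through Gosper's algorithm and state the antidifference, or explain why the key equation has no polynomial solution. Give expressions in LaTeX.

Ratio r(k) = (2*k + 1)/(k + 1).
A = 2*k + 1, B = k + 1, C = 1.
Need (2*k + 1)·f(k+1) − (k)·f(k) = 1.
From deg A=1, deg B=1, deg C=0: d=-1.
Negative degree bound (-1): no f exists, t_k not Gosper-summable.

not Gosper-summable; s_k does not exist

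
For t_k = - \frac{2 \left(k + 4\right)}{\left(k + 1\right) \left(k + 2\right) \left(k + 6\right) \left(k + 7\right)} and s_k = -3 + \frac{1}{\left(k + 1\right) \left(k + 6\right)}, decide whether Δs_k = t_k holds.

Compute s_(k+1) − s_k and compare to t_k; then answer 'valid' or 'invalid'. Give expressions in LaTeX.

valid; difference matches t_k

s_(k+1) = -3 + 1/((k + 2)*(k + 7))
s_(k+1) − s_k = 2*(-k - 4)/(k**4 + 16*k**3 + 83*k**2 + 152*k + 84)
(s_(k+1) − s_k) − t_k = 0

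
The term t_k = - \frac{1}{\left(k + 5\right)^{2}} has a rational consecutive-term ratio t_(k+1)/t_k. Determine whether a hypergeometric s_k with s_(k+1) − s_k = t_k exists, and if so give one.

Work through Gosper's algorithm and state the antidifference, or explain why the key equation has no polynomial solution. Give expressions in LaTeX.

no hypergeometric antidifference exists

The ratio is (k + 5)**2/(k + 6)**2.
So A=k**2 + 10*k + 25 and B=k**2 + 12*k + 36, with C=1.
f must satisfy (k**2 + 10*k + 25)·f(k+1) − (k**2 + 10*k + 25)·f(k) = 1.
From deg A=2, deg B=2, deg C=0: d=0.
Generic f = c0 gives residual -1; -1 = 0 cannot hold, so t_k is not Gosper-summable.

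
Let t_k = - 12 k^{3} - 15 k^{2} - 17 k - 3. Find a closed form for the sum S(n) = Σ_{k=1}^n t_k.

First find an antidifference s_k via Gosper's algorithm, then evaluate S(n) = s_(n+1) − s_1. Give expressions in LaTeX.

S(n) = n \left(- 3 n^{3} - 11 n^{2} - 19 n - 14\right)

Compute t_(k+1)/t_k: get (12*k**3 + 51*k**2 + 83*k + 47)/(12*k**3 + 15*k**2 + 17*k + 3).
A = 1, B = 1, C = k**3 + 5*k**2/4 + 17*k/12 + 1/4.
Key eq: (1)·f(k+1) = (1)·f(k) + (k**3 + 5*k**2/4 + 17*k/12 + 1/4).
d = 4 from the (0,0,3) case.
Match coefficients ⇒ f(k) = k*(3*k**3 - k**2 + 4*k - 3)/12.
Certificate R = B(k−1)f/C = k*(3*k**3 - k**2 + 4*k - 3)/(12*k**3 + 15*k**2 + 17*k + 3) gives s_k = k*(-3*k**3 + k**2 - 4*k + 3).
s_(k+1) − s_k = -12*k**3 - 15*k**2 - 17*k - 3 = t_k.
Σ_(k=1)^n t_k = s_(n+1) − s_(1) = (-3*n**4 - 11*n**3 - 19*n**2 - 14*n - 3) − (-3), i.e. n*(-3*n**3 - 11*n**2 - 19*n - 14).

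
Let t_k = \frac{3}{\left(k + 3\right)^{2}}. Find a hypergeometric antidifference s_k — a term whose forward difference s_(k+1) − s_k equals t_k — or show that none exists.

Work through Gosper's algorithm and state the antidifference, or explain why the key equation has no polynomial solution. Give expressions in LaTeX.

Ratio r(k) = (k + 3)**2/(k + 4)**2.
Take A(k)=k**2 + 6*k + 9, B(k)=k**2 + 8*k + 16, C(k)=1.
f must satisfy (k**2 + 6*k + 9)·f(k+1) − (k**2 + 6*k + 9)·f(k) = 1.
Degrees (2,2,0) ⇒ d ≤ 0.
Generic f = c0 gives residual -1; -1 = 0 cannot hold, so t_k is not Gosper-summable.

not Gosper-summable; s_k does not exist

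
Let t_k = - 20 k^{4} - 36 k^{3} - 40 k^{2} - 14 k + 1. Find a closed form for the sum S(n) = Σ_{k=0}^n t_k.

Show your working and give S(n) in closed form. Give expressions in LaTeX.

S(n) = - 4 n^{5} - 19 n^{4} - 38 n^{3} - 36 n^{2} - 12 n + 1

t_(k+1)/t_k = (20*k**4 + 116*k**3 + 268*k**2 + 282*k + 109)/(20*k**4 + 36*k**3 + 40*k**2 + 14*k - 1).
A = 1, B = 1, C = k**4 + 9*k**3/5 + 2*k**2 + 7*k/10 - 1/20.
Need (1)·f(k+1) − (1)·f(k) = k**4 + 9*k**3/5 + 2*k**2 + 7*k/10 - 1/20.
Degrees (0,0,4) ⇒ d ≤ 5.
Coefficient equations give f(k) = k*(4*k**4 - k**3 + 2*k**2 - 4*k - 2)/20.
Get s_k = R·t_k = k*(-4*k**4 + k**3 - 2*k**2 + 4*k + 2) with R(k) = B(k−1)f(k)/C(k) = k*(4*k**4 - k**3 + 2*k**2 - 4*k - 2)/(20*k**4 + 36*k**3 + 40*k**2 + 14*k - 1).
Δs = -20*k**4 - 36*k**3 - 40*k**2 - 14*k + 1, as required.
Telescope: S(n) = s_(n+1) − s_(0) = -4*n**5 - 19*n**4 - 38*n**3 - 36*n**2 - 12*n + 1 − (0) = -4*n**5 - 19*n**4 - 38*n**3 - 36*n**2 - 12*n + 1.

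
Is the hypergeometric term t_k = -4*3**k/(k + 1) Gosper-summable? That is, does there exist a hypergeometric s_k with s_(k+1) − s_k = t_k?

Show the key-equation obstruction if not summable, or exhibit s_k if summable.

The ratio is 3*(k + 1)/(k + 2).
So A=3*k + 3 and B=k + 2, with C=1.
f must satisfy (3*k + 3)·f(k+1) − (k + 1)·f(k) = 1.
d = -1 from the (1,1,0) case.
Negative degree bound (-1): no f exists, t_k not Gosper-summable.

No — key equation has no polynomial f.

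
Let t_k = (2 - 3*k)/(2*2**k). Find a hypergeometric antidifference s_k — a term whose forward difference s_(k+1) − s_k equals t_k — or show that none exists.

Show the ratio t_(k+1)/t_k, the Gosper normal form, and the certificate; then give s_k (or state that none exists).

s_k = (3*k + 1)/2**k

t_(k+1)/t_k = (3*k + 1)/(2*(3*k - 2)).
Normal form (A,B,C) = (1/2, 1, k - 2/3).
f must satisfy (1/2)·f(k+1) − (1)·f(k) = k - 2/3.
d = 1 from the (0,0,1) case.
Solving with deg f ≤ 1: f(k) = -2*(3*k + 1)/3.
Get s_k = R·t_k = (3*k + 1)/2**k with R(k) = B(k−1)f(k)/C(k) = -2*(3*k + 1)/(3*k - 2).
s_(k+1) − s_k = (2 - 3*k)/(2*2**k) = t_k.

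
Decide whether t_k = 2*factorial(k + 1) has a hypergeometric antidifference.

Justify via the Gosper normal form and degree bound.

r(k) = k + 2 after simplifying.
A = k + 2, B = 1, C = 1.
Solve (k + 2)·f(k+1) − (1)·f(k) = 1.
deg f ≤ -1 (via 1,0,0).
Negative degree bound (-1): no f exists, t_k not Gosper-summable.

No — t_k has no hypergeometric antidifference.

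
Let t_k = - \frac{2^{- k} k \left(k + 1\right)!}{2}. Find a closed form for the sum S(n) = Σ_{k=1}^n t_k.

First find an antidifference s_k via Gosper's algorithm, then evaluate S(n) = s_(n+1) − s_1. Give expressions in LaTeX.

The ratio is (k + 1)*(k + 2)/(2*k).
Gosper form: A/B · C(k+1)/C(k) with A=k/2 + 1, B=1, C=k.
Set up (k/2 + 1)·f(k+1) − (1)·f(k) − (k) = 0.
deg f ≤ 0 (via 1,0,1).
Coefficient equations give f(k) = 2.
Then R = B(k−1)f/C = 2/k, so s_k = R(k)·t_k = -factorial(k + 1)/2**k.
Δs = -k*factorial(k + 1)/(2*2**k), as required.
Telescope: S(n) = s_(n+1) − s_(1) = -2**(-n - 1)*factorial(n + 2) − (-1) = 1 - factorial(n + 2)/(2*2**n).

S(n) = 1 - \frac{2^{- n} \left(n + 2\right)!}{2}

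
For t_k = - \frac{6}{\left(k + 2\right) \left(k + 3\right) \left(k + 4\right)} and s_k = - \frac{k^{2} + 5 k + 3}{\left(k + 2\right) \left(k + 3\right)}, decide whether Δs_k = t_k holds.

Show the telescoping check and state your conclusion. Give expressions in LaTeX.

Valid — Δs_k = t_k.

s_(k+1) = (-5*k - (k + 1)**2 - 8)/((k + 3)*(k + 4))
s_(k+1) − s_k = -6/(k**3 + 9*k**2 + 26*k + 24)
(s_(k+1) − s_k) − t_k = 0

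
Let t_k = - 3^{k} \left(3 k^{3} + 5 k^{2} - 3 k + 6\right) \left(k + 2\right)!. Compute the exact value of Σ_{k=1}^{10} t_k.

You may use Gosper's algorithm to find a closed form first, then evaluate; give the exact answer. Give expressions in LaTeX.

Step 1: r(k) = 3*(3*k**4 + 23*k**3 + 58*k**2 + 59*k + 33)/(3*k**3 + 5*k**2 - 3*k + 6).
A = 3*k + 9, B = 1, C = k**3 + 5*k**2/3 - k + 2.
Key eq: (3*k + 9)·f(k+1) = (1)·f(k) + (k**3 + 5*k**2/3 - k + 2).
d = 2 from the (1,0,3) case.
Solving with deg f ≤ 2: f(k) = (k**2 - 3*k + 3)/3.
Certificate R = B(k−1)f/C = (k**2 - 3*k + 3)/(3*k**3 + 5*k**2 - 3*k + 6) gives s_k = -3**k*(k**2 - 3*k + 3)*factorial(k + 2).
Verify: -3**k*(3*k**3 + 5*k**2 - 3*k + 6)*factorial(k + 2) matches t_k.
Sum = s_(11) − s_(1); s_(11) = -100381922882841600, s_(1) = -18 ⇒ -100381922882841582.

Σ = -100381922882841582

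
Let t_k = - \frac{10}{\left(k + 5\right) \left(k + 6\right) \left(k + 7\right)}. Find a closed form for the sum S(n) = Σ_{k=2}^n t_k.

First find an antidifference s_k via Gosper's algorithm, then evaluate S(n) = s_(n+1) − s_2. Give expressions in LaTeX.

S(n) = \frac{5 \left(- n^{2} - 13 n + 14\right)}{56 \left(n^{2} + 13 n + 42\right)}

Compute t_(k+1)/t_k: get (k + 5)/(k + 8).
Normal form (A,B,C) = (k + 5, k + 8, 1).
Solve (k + 5)·f(k+1) − (k + 7)·f(k) = 1.
Degrees (1,1,0) ⇒ d ≤ 2.
A polynomial solution: f(k) = k*(k + 11)/60.
Certificate R = B(k−1)f/C = k*(k + 7)*(k + 11)/60 gives s_k = k*(-k - 11)/(6*(k + 5)*(k + 6)).
Check: Δs_k = -10/(k**3 + 18*k**2 + 107*k + 210). ✓
Telescope: S(n) = s_(n+1) − s_(2) = (-n**2 - 13*n - 12)/(6*(n**2 + 13*n + 42)) − (-13/168) = 5*(-n**2 - 13*n + 14)/(56*(n**2 + 13*n + 42)).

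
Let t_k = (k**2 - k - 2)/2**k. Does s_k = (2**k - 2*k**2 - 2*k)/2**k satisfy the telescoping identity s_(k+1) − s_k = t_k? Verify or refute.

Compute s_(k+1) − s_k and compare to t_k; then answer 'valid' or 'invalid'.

valid (s_(k+1) − s_k reduces to t_k)

s_(k+1) = (2**k - k - (k + 1)**2 - 1)/2**k
s_(k+1) − s_k = (k**2 - k - 2)/2**k
(s_(k+1) − s_k) − t_k = 0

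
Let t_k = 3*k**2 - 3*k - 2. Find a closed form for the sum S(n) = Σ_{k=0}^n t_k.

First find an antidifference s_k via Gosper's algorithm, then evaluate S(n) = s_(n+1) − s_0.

S(n) = n**3 - 3*n - 2

Compute t_(k+1)/t_k: get (3*k**2 + 3*k - 2)/(3*k**2 - 3*k - 2).
So A=1 and B=1, with C=k**2 - k - 2/3.
Solve (1)·f(k+1) − (1)·f(k) = k**2 - k - 2/3.
From deg A=0, deg B=0, deg C=2: d=3.
Solving with deg f ≤ 3: f(k) = k**2*(k - 3)/3.
So s_k = (B(k−1)f/C)·t_k = (k**2*(k - 3)/(3*k**2 - 3*k - 2))·t_k = k**2*(k - 3).
Verify: 3*k**2 - 3*k - 2 matches t_k.
s_(n+1) = n**3 - 3*n - 2 and s_(0) = 0, so S(n) = n**3 - 3*n - 2.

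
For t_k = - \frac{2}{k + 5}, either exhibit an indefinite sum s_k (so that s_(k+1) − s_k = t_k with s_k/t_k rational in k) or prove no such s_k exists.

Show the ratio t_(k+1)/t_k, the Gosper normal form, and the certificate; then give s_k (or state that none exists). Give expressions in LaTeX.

none — t_k is not Gosper-summable

Step 1: r(k) = (k + 5)/(k + 6).
So A=k + 5 and B=k + 6, with C=1.
f must satisfy (k + 5)·f(k+1) − (k + 5)·f(k) = 1.
deg f ≤ 0 (via 1,1,0).
Write f(k) = c0. Then LHS − RHS = -1, requiring -1 = 0: contradictory. No certificate.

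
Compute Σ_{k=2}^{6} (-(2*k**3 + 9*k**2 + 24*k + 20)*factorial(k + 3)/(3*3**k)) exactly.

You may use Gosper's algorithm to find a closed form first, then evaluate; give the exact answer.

t_(k+1)/t_k = (2*k**4 + 23*k**3 + 108*k**2 + 247*k + 220)/(3*(2*k**3 + 9*k**2 + 24*k + 20)).
A = k/3 + 4/3, B = 1, C = k**3 + 9*k**2/2 + 12*k + 10.
f must satisfy (k/3 + 4/3)·f(k+1) − (1)·f(k) = k**3 + 9*k**2/2 + 12*k + 10.
Bound: deg f ≤ 2.
Coefficient equations give f(k) = 3*k*(2*k + 3)/2.
Certificate R = B(k−1)f/C = 3*k*(2*k + 3)/(2*k**3 + 9*k**2 + 24*k + 20) gives s_k = -k*(2*k + 3)*factorial(k + 3)/3**k.
Verify: -(2*k**3 + 9*k**2 + 24*k + 20)*factorial(k + 3)/(3*3**k) matches t_k.
Sum = s_(7) − s_(2); s_(7) = -5331200/27, s_(2) = -560/3 ⇒ -5326160/27.

Σ = -5326160/27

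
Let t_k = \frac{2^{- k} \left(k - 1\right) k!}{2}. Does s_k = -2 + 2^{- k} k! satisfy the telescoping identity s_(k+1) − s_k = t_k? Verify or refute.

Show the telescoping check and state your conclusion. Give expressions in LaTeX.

s_(k+1) = (-4*2**k + k*factorial(k) + factorial(k))/(2*2**k)
s_(k+1) − s_k = (k - 1)*factorial(k)/(2*2**k)
(s_(k+1) − s_k) − t_k = 0

Valid — Δs_k = t_k.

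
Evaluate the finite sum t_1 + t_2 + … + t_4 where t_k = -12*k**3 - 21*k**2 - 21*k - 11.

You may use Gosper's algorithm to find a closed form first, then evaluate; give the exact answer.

Σ = -2084

Step 1: r(k) = (12*k**3 + 57*k**2 + 99*k + 65)/(12*k**3 + 21*k**2 + 21*k + 11).
Take A(k)=1, B(k)=1, C(k)=k**3 + 7*k**2/4 + 7*k/4 + 11/12.
Set up (1)·f(k+1) − (1)·f(k) − (k**3 + 7*k**2/4 + 7*k/4 + 11/12) = 0.
Bound: deg f ≤ 4.
Solve for f: f(k) = k*(3*k**3 + k**2 + 3*k + 4)/12 (degree 4 ≤ 4).
Certificate R = B(k−1)f/C = k*(3*k**3 + k**2 + 3*k + 4)/(12*k**3 + 21*k**2 + 21*k + 11) gives s_k = k*(-3*k**3 - k**2 - 3*k - 4).
Verify: -12*k**3 - 21*k**2 - 21*k - 11 matches t_k.
Sum = s_(5) − s_(1); s_(5) = -2095, s_(1) = -11 ⇒ -2084.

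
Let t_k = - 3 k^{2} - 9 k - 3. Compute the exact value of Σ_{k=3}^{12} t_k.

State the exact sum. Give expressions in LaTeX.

Σ = -2640

Compute t_(k+1)/t_k: get (k**2 + 5*k + 5)/(k**2 + 3*k + 1).
So A=1 and B=1, with C=k**2 + 3*k + 1.
Set up (1)·f(k+1) − (1)·f(k) − (k**2 + 3*k + 1) = 0.
Degrees (0,0,2) ⇒ d ≤ 3.
Coefficient equations give f(k) = k*(k**2 + 3*k - 1)/3.
R(k) = B(k−1)·f(k)/C(k) = k*(k**2 + 3*k - 1)/(3*(k**2 + 3*k + 1)); s_k = R·t_k = k*(-k**2 - 3*k + 1).
s_(k+1) − s_k = -3*k**2 - 9*k - 3 = t_k.
Σ_(k=3)^(12) t_k = s_(13) − s_(3) = -2691 − (-51) = -2640.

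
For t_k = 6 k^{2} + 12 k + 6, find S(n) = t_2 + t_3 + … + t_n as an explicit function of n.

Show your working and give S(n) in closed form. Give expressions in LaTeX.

The ratio is (k**2 + 4*k + 4)/(k**2 + 2*k + 1).
Normal form (A,B,C) = (1, 1, k**2 + 2*k + 1).
Need (1)·f(k+1) − (1)·f(k) = k**2 + 2*k + 1.
deg f ≤ 3 (via 0,0,2).
Solve for f: f(k) = k*(k + 1)*(2*k + 1)/6 (degree 3 ≤ 3).
R(k) = B(k−1)·f(k)/C(k) = k*(2*k + 1)/(6*(k + 1)); s_k = R·t_k = k*(2*k**2 + 3*k + 1).
Verify: 6*k**2 + 12*k + 6 matches t_k.
s_(n+1) = 2*n**3 + 9*n**2 + 13*n + 6 and s_(2) = 30, so S(n) = 2*n**3 + 9*n**2 + 13*n - 24.

S(n) = 2 n^{3} + 9 n^{2} + 13 n - 24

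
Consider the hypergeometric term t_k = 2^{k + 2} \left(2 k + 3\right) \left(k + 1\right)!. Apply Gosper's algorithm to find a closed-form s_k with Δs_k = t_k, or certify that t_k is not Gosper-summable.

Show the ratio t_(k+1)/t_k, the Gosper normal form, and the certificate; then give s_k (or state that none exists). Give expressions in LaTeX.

t_(k+1)/t_k = 2*(k + 2)*(2*k + 5)/(2*k + 3).
So A=2*k + 4 and B=1, with C=k + 3/2.
Solve (2*k + 4)·f(k+1) − (1)·f(k) = k + 3/2.
deg f ≤ 0 (via 1,0,1).
A polynomial solution: f(k) = 1/2.
Certificate R = B(k−1)f/C = 1/(2*k + 3) gives s_k = 2**(k + 2)*factorial(k + 1).
Verify: 2**(k + 2)*(2*k + 3)*factorial(k + 1) matches t_k.

s_k = 2^{k + 2} \left(k + 1\right)!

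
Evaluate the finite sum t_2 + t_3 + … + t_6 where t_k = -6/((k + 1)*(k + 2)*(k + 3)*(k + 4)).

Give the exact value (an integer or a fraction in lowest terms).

Σ = -11/360

Compute t_(k+1)/t_k: get (k + 1)/(k + 5).
So A=k + 1 and B=k + 5, with C=1.
f must satisfy (k + 1)·f(k+1) − (k + 4)·f(k) = 1.
deg f ≤ 3 (via 1,1,0).
Coefficient equations give f(k) = k*(k**2 + 6*k + 11)/18.
Certificate R = B(k−1)f/C = k*(k + 4)*(k**2 + 6*k + 11)/18 gives s_k = k*(-k**2 - 6*k - 11)/(3*(k + 1)*(k + 2)*(k + 3)).
Check: Δs_k = -6/(k**4 + 10*k**3 + 35*k**2 + 50*k + 24). ✓
Telescoping: Σ = s_(7) − s_(2) = -119/360 − (-3/10) = -11/360.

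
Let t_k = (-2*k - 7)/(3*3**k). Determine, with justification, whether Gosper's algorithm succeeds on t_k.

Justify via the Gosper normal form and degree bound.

Compute t_(k+1)/t_k: get (2*k + 9)/(3*(2*k + 7)).
A = 1/3, B = 1, C = k + 7/2.
Key eq: (1/3)·f(k+1) = (1)·f(k) + (k + 7/2).
From deg A=0, deg B=0, deg C=1: d=1.
Solving with deg f ≤ 1: f(k) = -3*(k + 4)/2.
R(k) = B(k−1)·f(k)/C(k) = -3*(k + 4)/(2*k + 7); s_k = R·t_k = (k + 4)/3**k.
Verify: (-2*k - 7)/(3*3**k) matches t_k.

Yes. s_k = (k + 4)/3**k.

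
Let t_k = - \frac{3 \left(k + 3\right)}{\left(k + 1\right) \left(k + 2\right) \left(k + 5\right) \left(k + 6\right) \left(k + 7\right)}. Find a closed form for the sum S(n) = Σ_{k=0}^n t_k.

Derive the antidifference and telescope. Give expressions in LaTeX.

S(n) = \frac{- n^{3} - 15 n^{2} - 68 n - 54}{30 \left(n^{3} + 15 n^{2} + 68 n + 84\right)}

The ratio is (k + 1)*(k + 4)*(k + 5)/((k + 3)**2*(k + 8)).
Gosper form: A/B · C(k+1)/C(k) with A=k + 1, B=k + 8, C=k**3 + 10*k**2 + 33*k + 36.
Need (k + 1)·f(k+1) − (k + 7)·f(k) = k**3 + 10*k**2 + 33*k + 36.
d = 6 from the (1,1,3) case.
Match coefficients ⇒ f(k) = k*(k + 2)*(k + 3)*(k + 4)*(k**2 + 12*k + 41)/90.
R(k) = B(k−1)·f(k)/C(k) = k*(k + 2)*(k + 7)*(k**2 + 12*k + 41)/(90*(k + 3)); s_k = R·t_k = k*(-k**2 - 12*k - 41)/(30*(k**3 + 12*k**2 + 41*k + 30)).
s_(k+1) − s_k = 3*(-k - 3)/(k**5 + 21*k**4 + 163*k**3 + 567*k**2 + 844*k + 420) = t_k.
s_(n+1) = (-n**3 - 15*n**2 - 68*n - 54)/(30*(n**3 + 15*n**2 + 68*n + 84)) and s_(0) = 0, so S(n) = (-n**3 - 15*n**2 - 68*n - 54)/(30*(n**3 + 15*n**2 + 68*n + 84)).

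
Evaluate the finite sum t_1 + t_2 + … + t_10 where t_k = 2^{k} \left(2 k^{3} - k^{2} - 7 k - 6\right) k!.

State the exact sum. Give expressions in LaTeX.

Σ = 7030466150408

Step 1: r(k) = 2*(2*k**4 + 7*k**3 + 2*k**2 - 15*k - 12)/(2*k**3 - k**2 - 7*k - 6).
So A=2*k + 2 and B=1, with C=k**3 - k**2/2 - 7*k/2 - 3.
f must satisfy (2*k + 2)·f(k+1) − (1)·f(k) = k**3 - k**2/2 - 7*k/2 - 3.
Bound: deg f ≤ 2.
Solving with deg f ≤ 2: f(k) = (k**2 - 3*k - 2)/2.
Certificate R = B(k−1)f/C = (k**2 - 3*k - 2)/(2*k**3 - k**2 - 7*k - 6) gives s_k = 2**k*(k**2 - 3*k - 2)*factorial(k).
s_(k+1) − s_k = 2**k*(2*k**3 - k**2 - 7*k - 6)*factorial(k) = t_k.
Telescoping: Σ = s_(11) − s_(1) = 7030466150400 − (-8) = 7030466150408.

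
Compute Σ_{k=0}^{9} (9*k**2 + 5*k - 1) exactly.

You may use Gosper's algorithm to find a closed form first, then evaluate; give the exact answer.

Compute t_(k+1)/t_k: get (9*k**2 + 23*k + 13)/(9*k**2 + 5*k - 1).
Gosper form: A/B · C(k+1)/C(k) with A=1, B=1, C=k**2 + 5*k/9 - 1/9.
f must satisfy (1)·f(k+1) − (1)·f(k) = k**2 + 5*k/9 - 1/9.
deg f ≤ 3 (via 0,0,2).
Match coefficients ⇒ f(k) = k*(3*k**2 - 2*k - 2)/9.
Certificate R = B(k−1)f/C = k*(3*k**2 - 2*k - 2)/(9*k**2 + 5*k - 1) gives s_k = k*(3*k**2 - 2*k - 2).
Check: Δs_k = 9*k**2 + 5*k - 1. ✓
Evaluate s at k=10 and k=0: 2780 and 0; difference 2780.

Σ = 2780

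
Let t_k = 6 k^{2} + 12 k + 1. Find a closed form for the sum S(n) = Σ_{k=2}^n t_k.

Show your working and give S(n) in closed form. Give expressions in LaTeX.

Compute t_(k+1)/t_k: get (6*k**2 + 24*k + 19)/(6*k**2 + 12*k + 1).
Gosper form: A/B · C(k+1)/C(k) with A=1, B=1, C=k**2 + 2*k + 1/6.
Key eq: (1)·f(k+1) = (1)·f(k) + (k**2 + 2*k + 1/6).
deg f ≤ 3 (via 0,0,2).
Coefficient equations give f(k) = k*(2*k**2 + 3*k - 4)/6.
Then R = B(k−1)f/C = k*(2*k**2 + 3*k - 4)/(6*k**2 + 12*k + 1), so s_k = R(k)·t_k = k*(2*k**2 + 3*k - 4).
s_(k+1) − s_k = 6*k**2 + 12*k + 1 = t_k.
Σ_(k=2)^n t_k = s_(n+1) − s_(2) = (2*n**3 + 9*n**2 + 8*n + 1) − (20), i.e. 2*n**3 + 9*n**2 + 8*n - 19.

S(n) = 2 n^{3} + 9 n^{2} + 8 n - 19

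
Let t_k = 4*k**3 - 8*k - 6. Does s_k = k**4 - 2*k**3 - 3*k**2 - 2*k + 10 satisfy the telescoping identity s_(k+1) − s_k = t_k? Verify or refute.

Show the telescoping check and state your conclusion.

Valid: the claim telescopes to t_k.

s_(k+1) = k**4 + 2*k**3 - 3*k**2 - 10*k + 4
s_(k+1) − s_k = 4*k**3 - 8*k - 6
(s_(k+1) − s_k) − t_k = 0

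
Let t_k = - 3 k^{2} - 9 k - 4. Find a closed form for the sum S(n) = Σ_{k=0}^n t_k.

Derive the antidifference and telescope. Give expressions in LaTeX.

Ratio r(k) = (3*k**2 + 15*k + 16)/(3*k**2 + 9*k + 4).
Gosper form: A/B · C(k+1)/C(k) with A=1, B=1, C=k**2 + 3*k + 4/3.
Key eq: (1)·f(k+1) = (1)·f(k) + (k**2 + 3*k + 4/3).
From deg A=0, deg B=0, deg C=2: d=3.
A polynomial solution: f(k) = k**2*(k + 3)/3.
Then R = B(k−1)f/C = k**2*(k + 3)/(3*k**2 + 9*k + 4), so s_k = R(k)·t_k = k**2*(-k - 3).
Verify: -3*k**2 - 9*k - 4 matches t_k.
Telescope: S(n) = s_(n+1) − s_(0) = -n**3 - 6*n**2 - 9*n - 4 − (0) = -n**3 - 6*n**2 - 9*n - 4.

S(n) = - n^{3} - 6 n^{2} - 9 n - 4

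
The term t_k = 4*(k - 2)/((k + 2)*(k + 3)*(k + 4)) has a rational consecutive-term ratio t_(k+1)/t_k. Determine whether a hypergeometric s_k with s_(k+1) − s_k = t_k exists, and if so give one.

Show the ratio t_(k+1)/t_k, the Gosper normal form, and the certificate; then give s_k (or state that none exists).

s_k = -4*k/((k + 2)*(k + 3))

Step 1: r(k) = (k - 1)*(k + 2)/((k - 2)*(k + 5)).
Take A(k)=k + 2, B(k)=k + 5, C(k)=k - 2.
Set up (k + 2)·f(k+1) − (k + 4)·f(k) − (k - 2) = 0.
From deg A=1, deg B=1, deg C=1: d=2.
Coefficient equations give f(k) = -k.
Then R = B(k−1)f/C = -k*(k + 4)/(k - 2), so s_k = R(k)·t_k = -4*k/((k + 2)*(k + 3)).
Verify: 4*(k - 2)/(k**3 + 9*k**2 + 26*k + 24) matches t_k.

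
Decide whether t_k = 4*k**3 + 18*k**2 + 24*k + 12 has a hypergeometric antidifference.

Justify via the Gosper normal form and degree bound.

Yes. s_k = k*(k**3 + 4*k**2 + 4*k + 3).

Compute t_(k+1)/t_k: get (2*k**3 + 15*k**2 + 36*k + 29)/(2*k**3 + 9*k**2 + 12*k + 6).
Factor: A=1; B=1; C=k**3 + 9*k**2/2 + 6*k + 3.
Set up (1)·f(k+1) − (1)·f(k) − (k**3 + 9*k**2/2 + 6*k + 3) = 0.
Bound: deg f ≤ 4.
Match coefficients ⇒ f(k) = k*(k + 3)*(k**2 + k + 1)/4.
So s_k = (B(k−1)f/C)·t_k = (k*(k + 3)*(k**2 + k + 1)/(2*(2*k**3 + 9*k**2 + 12*k + 6)))·t_k = k*(k**3 + 4*k**2 + 4*k + 3).
Δs = 4*k**3 + 18*k**2 + 24*k + 12, as required.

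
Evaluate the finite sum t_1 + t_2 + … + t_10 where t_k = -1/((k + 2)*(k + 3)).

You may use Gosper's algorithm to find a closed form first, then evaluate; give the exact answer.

Σ = -10/39

t_(k+1)/t_k = (k + 2)/(k + 4).
Normal form (A,B,C) = (k + 2, k + 4, 1).
f must satisfy (k + 2)·f(k+1) − (k + 3)·f(k) = 1.
Degrees (1,1,0) ⇒ d ≤ 1.
Coefficient equations give f(k) = k/2.
Then R = B(k−1)f/C = k*(k + 3)/2, so s_k = R(k)·t_k = -k/(2*k + 4).
Verify: -1/(k**2 + 5*k + 6) matches t_k.
Σ_(k=1)^(10) t_k = s_(11) − s_(1) = -11/26 − (-1/6) = -10/39.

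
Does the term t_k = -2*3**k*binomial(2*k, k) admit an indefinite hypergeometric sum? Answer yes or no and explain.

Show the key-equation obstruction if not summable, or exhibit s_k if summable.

No — negative degree bound, so no certificate f.

Compute t_(k+1)/t_k: get 6*(2*k + 1)/(k + 1).
A = 12*k + 6, B = k + 1, C = 1.
Set up (12*k + 6)·f(k+1) − (k)·f(k) − (1) = 0.
d = -1 from the (1,1,0) case.
Bound -1 < 0, so the key equation has no polynomial solution.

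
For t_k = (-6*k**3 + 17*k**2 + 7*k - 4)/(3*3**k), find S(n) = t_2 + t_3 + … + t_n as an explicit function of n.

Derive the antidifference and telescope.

r(k) = (6*k**3 + k**2 - 23*k - 14)/(3*(6*k**3 - 17*k**2 - 7*k + 4)) after simplifying.
Normal form (A,B,C) = (1/3, 1, k**3 - 17*k**2/6 - 7*k/6 + 2/3).
Key eq: (1/3)·f(k+1) = (1)·f(k) + (k**3 - 17*k**2/6 - 7*k/6 + 2/3).
Bound: deg f ≤ 3.
Solve for f: f(k) = -k*(3*k**2 - 4*k - 3)/2 (degree 3 ≤ 3).
Certificate R = B(k−1)f/C = -3*k*(3*k**2 - 4*k - 3)/((3*k - 1)*(2*k**2 - 5*k - 4)) gives s_k = k*(3*k**2 - 4*k - 3)/3**k.
Check: Δs_k = (-6*k**3 + 17*k**2 + 7*k - 4)/(3*3**k). ✓
Evaluate: s_(n+1) = 3**(-n - 1)*(3*n**3 + 5*n**2 - 2*n - 4); subtract s_(2) = 2/9 ⇒ S(n) = 3**(-n - 2)*(-2*3**n + 9*n**3 + 15*n**2 - 6*n - 12).

S(n) = 3**(-n - 2)*(-2*3**n + 9*n**3 + 15*n**2 - 6*n - 12)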